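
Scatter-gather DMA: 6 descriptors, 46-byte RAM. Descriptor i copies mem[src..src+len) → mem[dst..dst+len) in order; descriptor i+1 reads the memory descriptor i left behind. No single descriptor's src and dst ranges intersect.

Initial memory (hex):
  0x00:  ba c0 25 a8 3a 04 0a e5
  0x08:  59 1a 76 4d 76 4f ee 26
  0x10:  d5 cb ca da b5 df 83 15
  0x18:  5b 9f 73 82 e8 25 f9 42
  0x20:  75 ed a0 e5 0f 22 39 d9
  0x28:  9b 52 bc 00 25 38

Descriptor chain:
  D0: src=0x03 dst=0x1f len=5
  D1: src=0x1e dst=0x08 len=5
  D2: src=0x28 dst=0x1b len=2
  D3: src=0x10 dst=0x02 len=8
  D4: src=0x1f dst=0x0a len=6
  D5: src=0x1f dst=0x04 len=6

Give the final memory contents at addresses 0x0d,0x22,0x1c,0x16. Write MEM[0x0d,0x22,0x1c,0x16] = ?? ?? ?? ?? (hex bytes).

[0] 0x03->0x1f len=5 : a8 3a 04 0a e5
[1] 0x1e->0x08 len=5 : f9 a8 3a 04 0a
[2] 0x28->0x1b len=2 : 9b 52
[3] 0x10->0x02 len=8 : d5 cb ca da b5 df 83 15
[4] 0x1f->0x0a len=6 : a8 3a 04 0a e5 0f
[5] 0x1f->0x04 len=6 : a8 3a 04 0a e5 0f
query mem[0x0d]=0x0a, mem[0x22]=0x0a, mem[0x1c]=0x52, mem[0x16]=0x83

MEM[0x0d,0x22,0x1c,0x16] = 0a 0a 52 83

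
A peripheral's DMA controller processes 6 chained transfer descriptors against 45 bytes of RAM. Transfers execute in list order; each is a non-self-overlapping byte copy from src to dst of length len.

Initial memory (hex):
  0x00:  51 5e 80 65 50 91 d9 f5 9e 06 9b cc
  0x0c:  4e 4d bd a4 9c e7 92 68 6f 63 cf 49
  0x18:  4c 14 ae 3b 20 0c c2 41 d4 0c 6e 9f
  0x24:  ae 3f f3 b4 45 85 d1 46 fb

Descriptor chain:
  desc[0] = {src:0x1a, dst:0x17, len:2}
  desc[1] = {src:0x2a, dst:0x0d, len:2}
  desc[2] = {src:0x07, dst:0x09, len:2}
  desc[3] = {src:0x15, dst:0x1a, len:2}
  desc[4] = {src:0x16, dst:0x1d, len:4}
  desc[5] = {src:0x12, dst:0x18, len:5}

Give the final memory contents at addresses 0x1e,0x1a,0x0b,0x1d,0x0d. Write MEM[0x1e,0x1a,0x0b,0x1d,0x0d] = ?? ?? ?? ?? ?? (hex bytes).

#0 dst[0x17+2] := {0xae,0x3b}
#1 dst[0x0d+2] := {0xd1,0x46}
#2 dst[0x09+2] := {0xf5,0x9e}
#3 dst[0x1a+2] := {0x63,0xcf}
#4 dst[0x1d+4] := {0xcf,0xae,0x3b,0x14}
#5 dst[0x18+5] := {0x92,0x68,0x6f,0x63,0xcf}
query mem[0x1e]=0xae, mem[0x1a]=0x6f, mem[0x0b]=0xcc, mem[0x1d]=0xcf, mem[0x0d]=0xd1

MEM[0x1e,0x1a,0x0b,0x1d,0x0d] = ae 6f cc cf d1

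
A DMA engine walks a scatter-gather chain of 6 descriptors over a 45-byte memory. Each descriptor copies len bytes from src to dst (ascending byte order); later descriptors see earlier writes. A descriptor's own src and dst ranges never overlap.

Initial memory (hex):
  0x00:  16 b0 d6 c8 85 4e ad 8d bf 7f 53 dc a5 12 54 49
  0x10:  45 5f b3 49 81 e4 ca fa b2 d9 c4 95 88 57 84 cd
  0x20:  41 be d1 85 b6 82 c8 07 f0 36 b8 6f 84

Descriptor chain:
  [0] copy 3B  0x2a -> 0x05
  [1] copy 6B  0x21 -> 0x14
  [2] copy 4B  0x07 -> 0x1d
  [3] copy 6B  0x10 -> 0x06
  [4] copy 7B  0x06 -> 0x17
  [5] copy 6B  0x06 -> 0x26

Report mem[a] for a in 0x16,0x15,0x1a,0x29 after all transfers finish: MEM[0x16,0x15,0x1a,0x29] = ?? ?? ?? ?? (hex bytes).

MEM[0x16,0x15,0x1a,0x29] = 85 d1 49 49

[0] 0x2a->0x05 len=3 : b8 6f 84
[1] 0x21->0x14 len=6 : be d1 85 b6 82 c8
[2] 0x07->0x1d len=4 : 84 bf 7f 53
[3] 0x10->0x06 len=6 : 45 5f b3 49 be d1
[4] 0x06->0x17 len=7 : 45 5f b3 49 be d1 a5
[5] 0x06->0x26 len=6 : 45 5f b3 49 be d1
query mem[0x16]=0x85, mem[0x15]=0xd1, mem[0x1a]=0x49, mem[0x29]=0x49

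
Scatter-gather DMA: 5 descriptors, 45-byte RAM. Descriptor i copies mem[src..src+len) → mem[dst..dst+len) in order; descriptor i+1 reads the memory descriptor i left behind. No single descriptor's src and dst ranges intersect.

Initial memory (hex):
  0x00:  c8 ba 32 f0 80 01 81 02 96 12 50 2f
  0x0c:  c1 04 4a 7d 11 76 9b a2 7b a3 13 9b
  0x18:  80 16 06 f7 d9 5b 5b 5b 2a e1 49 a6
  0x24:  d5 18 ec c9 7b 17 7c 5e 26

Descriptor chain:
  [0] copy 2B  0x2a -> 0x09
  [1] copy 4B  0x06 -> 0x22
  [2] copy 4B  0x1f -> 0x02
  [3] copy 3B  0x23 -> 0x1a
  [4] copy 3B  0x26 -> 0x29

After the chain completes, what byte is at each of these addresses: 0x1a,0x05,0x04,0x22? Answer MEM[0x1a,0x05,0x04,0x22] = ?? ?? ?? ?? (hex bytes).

  after D0: wrote 2B at 0x09 = 7c5e
  after D1: wrote 4B at 0x22 = 8102967c
  after D2: wrote 4B at 0x02 = 5b2ae181
  after D3: wrote 3B at 0x1a = 02967c
  after D4: wrote 3B at 0x29 = ecc97b
query mem[0x1a]=0x02, mem[0x05]=0x81, mem[0x04]=0xe1, mem[0x22]=0x81

MEM[0x1a,0x05,0x04,0x22] = 02 81 e1 81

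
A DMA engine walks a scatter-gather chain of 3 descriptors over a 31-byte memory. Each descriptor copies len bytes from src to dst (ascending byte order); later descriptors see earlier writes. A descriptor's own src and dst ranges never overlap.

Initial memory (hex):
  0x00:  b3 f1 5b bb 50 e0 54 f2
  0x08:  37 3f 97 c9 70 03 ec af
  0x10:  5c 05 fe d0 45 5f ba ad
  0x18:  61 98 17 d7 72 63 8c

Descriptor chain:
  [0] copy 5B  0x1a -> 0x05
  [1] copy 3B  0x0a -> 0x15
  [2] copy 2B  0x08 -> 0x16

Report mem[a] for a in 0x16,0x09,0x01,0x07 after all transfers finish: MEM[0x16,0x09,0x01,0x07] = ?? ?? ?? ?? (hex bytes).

D0: mem[0x05..0x09] <- [17 d7 72 63 8c]
D1: mem[0x15..0x17] <- [97 c9 70]
D2: mem[0x16..0x17] <- [63 8c]
query mem[0x16]=0x63, mem[0x09]=0x8c, mem[0x01]=0xf1, mem[0x07]=0x72

MEM[0x16,0x09,0x01,0x07] = 63 8c f1 72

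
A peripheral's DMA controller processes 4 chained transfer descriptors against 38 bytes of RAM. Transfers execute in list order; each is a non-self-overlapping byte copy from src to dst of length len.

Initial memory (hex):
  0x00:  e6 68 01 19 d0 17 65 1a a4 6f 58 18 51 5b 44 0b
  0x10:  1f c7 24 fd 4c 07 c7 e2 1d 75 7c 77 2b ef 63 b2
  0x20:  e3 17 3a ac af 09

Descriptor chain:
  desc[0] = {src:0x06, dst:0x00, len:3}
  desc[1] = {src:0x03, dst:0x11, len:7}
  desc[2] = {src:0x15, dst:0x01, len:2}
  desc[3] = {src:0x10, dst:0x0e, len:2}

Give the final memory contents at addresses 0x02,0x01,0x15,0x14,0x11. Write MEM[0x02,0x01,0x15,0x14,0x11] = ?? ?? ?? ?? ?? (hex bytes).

  after D0: wrote 3B at 0x00 = 651aa4
  after D1: wrote 7B at 0x11 = 19d017651aa46f
  after D2: wrote 2B at 0x01 = 1aa4
  after D3: wrote 2B at 0x0e = 1f19
query mem[0x02]=0xa4, mem[0x01]=0x1a, mem[0x15]=0x1a, mem[0x14]=0x65, mem[0x11]=0x19

MEM[0x02,0x01,0x15,0x14,0x11] = a4 1a 1a 65 19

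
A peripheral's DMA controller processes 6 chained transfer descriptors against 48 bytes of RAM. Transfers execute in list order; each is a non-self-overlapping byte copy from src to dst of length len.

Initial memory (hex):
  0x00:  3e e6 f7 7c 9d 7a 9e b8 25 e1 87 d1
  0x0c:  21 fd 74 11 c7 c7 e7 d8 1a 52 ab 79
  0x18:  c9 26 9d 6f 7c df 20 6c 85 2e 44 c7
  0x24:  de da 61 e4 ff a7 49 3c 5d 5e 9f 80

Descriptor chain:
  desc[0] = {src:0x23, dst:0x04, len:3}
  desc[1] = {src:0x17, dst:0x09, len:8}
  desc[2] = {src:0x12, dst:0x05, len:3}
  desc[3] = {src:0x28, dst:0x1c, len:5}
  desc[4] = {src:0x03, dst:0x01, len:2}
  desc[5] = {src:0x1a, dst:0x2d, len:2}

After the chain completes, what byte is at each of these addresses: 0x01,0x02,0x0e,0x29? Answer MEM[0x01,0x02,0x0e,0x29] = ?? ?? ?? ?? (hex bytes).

MEM[0x01,0x02,0x0e,0x29] = 7c c7 7c a7

#0 dst[0x04+3] := {0xc7,0xde,0xda}
#1 dst[0x09+8] := {0x79,0xc9,0x26,0x9d,0x6f,0x7c,0xdf,0x20}
#2 dst[0x05+3] := {0xe7,0xd8,0x1a}
#3 dst[0x1c+5] := {0xff,0xa7,0x49,0x3c,0x5d}
#4 dst[0x01+2] := {0x7c,0xc7}
#5 dst[0x2d+2] := {0x9d,0x6f}
query mem[0x01]=0x7c, mem[0x02]=0xc7, mem[0x0e]=0x7c, mem[0x29]=0xa7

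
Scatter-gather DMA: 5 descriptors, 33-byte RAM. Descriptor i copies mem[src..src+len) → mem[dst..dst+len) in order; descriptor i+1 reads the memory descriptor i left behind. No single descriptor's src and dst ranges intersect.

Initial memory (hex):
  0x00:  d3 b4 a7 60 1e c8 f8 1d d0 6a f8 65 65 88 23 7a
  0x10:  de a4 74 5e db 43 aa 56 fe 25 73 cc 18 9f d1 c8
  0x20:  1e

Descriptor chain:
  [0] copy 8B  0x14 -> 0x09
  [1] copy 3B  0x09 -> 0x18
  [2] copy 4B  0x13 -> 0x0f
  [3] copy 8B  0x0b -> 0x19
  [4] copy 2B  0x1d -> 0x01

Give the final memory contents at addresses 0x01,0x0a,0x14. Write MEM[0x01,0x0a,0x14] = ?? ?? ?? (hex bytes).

MEM[0x01,0x0a,0x14] = 5e 43 db

[0] 0x14->0x09 len=8 : db 43 aa 56 fe 25 73 cc
[1] 0x09->0x18 len=3 : db 43 aa
[2] 0x13->0x0f len=4 : 5e db 43 aa
[3] 0x0b->0x19 len=8 : aa 56 fe 25 5e db 43 aa
[4] 0x1d->0x01 len=2 : 5e db
query mem[0x01]=0x5e, mem[0x0a]=0x43, mem[0x14]=0xdb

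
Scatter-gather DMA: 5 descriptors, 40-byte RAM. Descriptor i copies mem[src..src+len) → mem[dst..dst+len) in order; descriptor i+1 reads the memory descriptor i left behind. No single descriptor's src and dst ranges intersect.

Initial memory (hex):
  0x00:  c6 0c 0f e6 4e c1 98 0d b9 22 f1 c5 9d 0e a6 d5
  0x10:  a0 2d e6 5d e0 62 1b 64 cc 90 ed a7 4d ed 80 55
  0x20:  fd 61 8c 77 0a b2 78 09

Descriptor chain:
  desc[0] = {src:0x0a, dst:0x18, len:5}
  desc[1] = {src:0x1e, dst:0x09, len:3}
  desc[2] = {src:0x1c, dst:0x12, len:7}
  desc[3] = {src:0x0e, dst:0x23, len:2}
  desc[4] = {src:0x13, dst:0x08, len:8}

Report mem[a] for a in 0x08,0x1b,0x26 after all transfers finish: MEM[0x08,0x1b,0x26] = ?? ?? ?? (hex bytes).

  after D0: wrote 5B at 0x18 = f1c59d0ea6
  after D1: wrote 3B at 0x09 = 8055fd
  after D2: wrote 7B at 0x12 = a6ed8055fd618c
  after D3: wrote 2B at 0x23 = a6d5
  after D4: wrote 8B at 0x08 = ed8055fd618cc59d
query mem[0x08]=0xed, mem[0x1b]=0x0e, mem[0x26]=0x78

MEM[0x08,0x1b,0x26] = ed 0e 78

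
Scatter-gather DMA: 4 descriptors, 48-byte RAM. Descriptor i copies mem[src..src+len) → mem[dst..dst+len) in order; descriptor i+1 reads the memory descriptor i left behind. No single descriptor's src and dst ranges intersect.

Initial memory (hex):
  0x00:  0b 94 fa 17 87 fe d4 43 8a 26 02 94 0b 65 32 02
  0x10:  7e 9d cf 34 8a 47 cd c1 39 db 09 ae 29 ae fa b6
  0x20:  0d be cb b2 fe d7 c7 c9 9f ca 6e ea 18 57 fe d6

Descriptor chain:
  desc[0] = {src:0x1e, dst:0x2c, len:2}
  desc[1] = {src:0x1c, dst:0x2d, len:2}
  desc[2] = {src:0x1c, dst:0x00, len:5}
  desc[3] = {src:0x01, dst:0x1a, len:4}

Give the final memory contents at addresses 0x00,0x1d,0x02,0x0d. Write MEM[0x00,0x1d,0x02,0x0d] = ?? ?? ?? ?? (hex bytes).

MEM[0x00,0x1d,0x02,0x0d] = 29 0d fa 65

  after D0: wrote 2B at 0x2c = fab6
  after D1: wrote 2B at 0x2d = 29ae
  after D2: wrote 5B at 0x00 = 29aefab60d
  after D3: wrote 4B at 0x1a = aefab60d
query mem[0x00]=0x29, mem[0x1d]=0x0d, mem[0x02]=0xfa, mem[0x0d]=0x65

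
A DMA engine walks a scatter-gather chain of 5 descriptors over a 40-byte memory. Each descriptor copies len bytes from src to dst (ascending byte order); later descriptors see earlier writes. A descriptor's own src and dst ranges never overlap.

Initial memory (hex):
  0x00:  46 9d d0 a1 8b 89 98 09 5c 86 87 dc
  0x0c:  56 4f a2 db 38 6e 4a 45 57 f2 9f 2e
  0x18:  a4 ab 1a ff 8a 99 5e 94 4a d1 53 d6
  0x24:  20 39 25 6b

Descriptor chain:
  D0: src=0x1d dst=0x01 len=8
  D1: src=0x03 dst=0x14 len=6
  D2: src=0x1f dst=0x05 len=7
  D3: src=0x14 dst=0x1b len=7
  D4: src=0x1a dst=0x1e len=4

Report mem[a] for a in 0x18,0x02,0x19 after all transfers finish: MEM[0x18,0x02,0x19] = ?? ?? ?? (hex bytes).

MEM[0x18,0x02,0x19] = d6 5e 20

  after D0: wrote 8B at 0x01 = 995e944ad153d620
  after D1: wrote 6B at 0x14 = 944ad153d620
  after D2: wrote 7B at 0x05 = 944ad153d62039
  after D3: wrote 7B at 0x1b = 944ad153d6201a
  after D4: wrote 4B at 0x1e = 1a944ad1
query mem[0x18]=0xd6, mem[0x02]=0x5e, mem[0x19]=0x20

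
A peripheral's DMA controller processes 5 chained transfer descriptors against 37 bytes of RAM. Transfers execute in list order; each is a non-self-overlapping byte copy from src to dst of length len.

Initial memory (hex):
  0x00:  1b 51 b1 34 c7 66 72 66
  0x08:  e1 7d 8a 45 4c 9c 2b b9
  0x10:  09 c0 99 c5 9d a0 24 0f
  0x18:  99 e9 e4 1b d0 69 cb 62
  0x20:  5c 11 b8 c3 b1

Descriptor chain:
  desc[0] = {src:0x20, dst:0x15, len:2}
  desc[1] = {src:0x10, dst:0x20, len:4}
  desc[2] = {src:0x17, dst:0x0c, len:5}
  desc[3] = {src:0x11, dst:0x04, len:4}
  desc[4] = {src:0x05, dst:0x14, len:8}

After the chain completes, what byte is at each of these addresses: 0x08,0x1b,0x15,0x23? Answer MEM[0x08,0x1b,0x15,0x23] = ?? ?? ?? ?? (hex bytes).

[0] 0x20->0x15 len=2 : 5c 11
[1] 0x10->0x20 len=4 : 09 c0 99 c5
[2] 0x17->0x0c len=5 : 0f 99 e9 e4 1b
[3] 0x11->0x04 len=4 : c0 99 c5 9d
[4] 0x05->0x14 len=8 : 99 c5 9d e1 7d 8a 45 0f
query mem[0x08]=0xe1, mem[0x1b]=0x0f, mem[0x15]=0xc5, mem[0x23]=0xc5

MEM[0x08,0x1b,0x15,0x23] = e1 0f c5 c5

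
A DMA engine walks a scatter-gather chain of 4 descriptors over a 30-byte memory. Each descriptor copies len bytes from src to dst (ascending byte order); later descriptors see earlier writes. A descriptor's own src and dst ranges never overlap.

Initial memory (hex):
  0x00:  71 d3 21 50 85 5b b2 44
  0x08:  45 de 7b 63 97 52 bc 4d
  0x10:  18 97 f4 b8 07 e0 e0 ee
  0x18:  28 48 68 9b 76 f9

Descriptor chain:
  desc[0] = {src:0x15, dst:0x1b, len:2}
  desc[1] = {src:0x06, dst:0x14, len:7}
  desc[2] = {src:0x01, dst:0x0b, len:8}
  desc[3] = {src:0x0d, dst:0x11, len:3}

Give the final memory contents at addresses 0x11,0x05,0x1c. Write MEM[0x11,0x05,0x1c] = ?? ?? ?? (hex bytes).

MEM[0x11,0x05,0x1c] = 50 5b e0

[0] 0x15->0x1b len=2 : e0 e0
[1] 0x06->0x14 len=7 : b2 44 45 de 7b 63 97
[2] 0x01->0x0b len=8 : d3 21 50 85 5b b2 44 45
[3] 0x0d->0x11 len=3 : 50 85 5b
query mem[0x11]=0x50, mem[0x05]=0x5b, mem[0x1c]=0xe0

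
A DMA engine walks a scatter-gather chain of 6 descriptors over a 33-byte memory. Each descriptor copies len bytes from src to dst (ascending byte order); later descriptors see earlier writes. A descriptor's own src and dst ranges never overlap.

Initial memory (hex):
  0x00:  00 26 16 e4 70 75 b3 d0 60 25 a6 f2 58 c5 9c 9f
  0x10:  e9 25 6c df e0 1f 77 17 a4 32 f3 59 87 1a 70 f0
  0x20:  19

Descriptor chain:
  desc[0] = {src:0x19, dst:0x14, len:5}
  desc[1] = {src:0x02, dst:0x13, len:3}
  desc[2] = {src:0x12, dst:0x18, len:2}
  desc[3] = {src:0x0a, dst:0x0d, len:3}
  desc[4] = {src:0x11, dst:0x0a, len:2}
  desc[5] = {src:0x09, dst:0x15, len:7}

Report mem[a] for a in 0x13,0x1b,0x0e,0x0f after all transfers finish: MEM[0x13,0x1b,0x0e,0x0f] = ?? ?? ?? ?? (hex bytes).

MEM[0x13,0x1b,0x0e,0x0f] = 16 58 f2 58

[0] 0x19->0x14 len=5 : 32 f3 59 87 1a
[1] 0x02->0x13 len=3 : 16 e4 70
[2] 0x12->0x18 len=2 : 6c 16
[3] 0x0a->0x0d len=3 : a6 f2 58
[4] 0x11->0x0a len=2 : 25 6c
[5] 0x09->0x15 len=7 : 25 25 6c 58 a6 f2 58
query mem[0x13]=0x16, mem[0x1b]=0x58, mem[0x0e]=0xf2, mem[0x0f]=0x58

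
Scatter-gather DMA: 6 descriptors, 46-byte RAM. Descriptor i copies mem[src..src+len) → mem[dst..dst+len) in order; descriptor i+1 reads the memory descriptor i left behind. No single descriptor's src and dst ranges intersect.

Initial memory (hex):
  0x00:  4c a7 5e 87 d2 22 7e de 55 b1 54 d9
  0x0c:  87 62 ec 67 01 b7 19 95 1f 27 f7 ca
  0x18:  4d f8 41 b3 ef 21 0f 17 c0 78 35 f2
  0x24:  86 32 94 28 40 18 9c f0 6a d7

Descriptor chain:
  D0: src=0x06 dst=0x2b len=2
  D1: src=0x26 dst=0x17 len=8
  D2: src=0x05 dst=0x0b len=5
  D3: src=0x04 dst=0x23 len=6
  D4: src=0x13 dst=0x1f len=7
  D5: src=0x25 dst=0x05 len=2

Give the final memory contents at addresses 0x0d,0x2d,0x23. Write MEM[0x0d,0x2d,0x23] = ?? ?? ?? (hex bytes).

[0] 0x06->0x2b len=2 : 7e de
[1] 0x26->0x17 len=8 : 94 28 40 18 9c 7e de d7
[2] 0x05->0x0b len=5 : 22 7e de 55 b1
[3] 0x04->0x23 len=6 : d2 22 7e de 55 b1
[4] 0x13->0x1f len=7 : 95 1f 27 f7 94 28 40
[5] 0x25->0x05 len=2 : 40 de
query mem[0x0d]=0xde, mem[0x2d]=0xd7, mem[0x23]=0x94

MEM[0x0d,0x2d,0x23] = de d7 94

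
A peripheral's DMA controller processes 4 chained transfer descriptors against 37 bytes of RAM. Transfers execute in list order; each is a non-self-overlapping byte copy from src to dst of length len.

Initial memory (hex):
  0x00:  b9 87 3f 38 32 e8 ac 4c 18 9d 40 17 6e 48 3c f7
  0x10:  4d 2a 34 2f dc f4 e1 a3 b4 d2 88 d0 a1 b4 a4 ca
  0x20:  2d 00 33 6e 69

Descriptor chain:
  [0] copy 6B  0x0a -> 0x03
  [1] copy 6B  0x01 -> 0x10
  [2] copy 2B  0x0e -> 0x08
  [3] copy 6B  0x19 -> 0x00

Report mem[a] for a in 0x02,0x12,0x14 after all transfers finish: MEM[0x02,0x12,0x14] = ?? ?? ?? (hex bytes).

MEM[0x02,0x12,0x14] = d0 40 6e

  after D0: wrote 6B at 0x03 = 40176e483cf7
  after D1: wrote 6B at 0x10 = 873f40176e48
  after D2: wrote 2B at 0x08 = 3cf7
  after D3: wrote 6B at 0x00 = d288d0a1b4a4
query mem[0x02]=0xd0, mem[0x12]=0x40, mem[0x14]=0x6e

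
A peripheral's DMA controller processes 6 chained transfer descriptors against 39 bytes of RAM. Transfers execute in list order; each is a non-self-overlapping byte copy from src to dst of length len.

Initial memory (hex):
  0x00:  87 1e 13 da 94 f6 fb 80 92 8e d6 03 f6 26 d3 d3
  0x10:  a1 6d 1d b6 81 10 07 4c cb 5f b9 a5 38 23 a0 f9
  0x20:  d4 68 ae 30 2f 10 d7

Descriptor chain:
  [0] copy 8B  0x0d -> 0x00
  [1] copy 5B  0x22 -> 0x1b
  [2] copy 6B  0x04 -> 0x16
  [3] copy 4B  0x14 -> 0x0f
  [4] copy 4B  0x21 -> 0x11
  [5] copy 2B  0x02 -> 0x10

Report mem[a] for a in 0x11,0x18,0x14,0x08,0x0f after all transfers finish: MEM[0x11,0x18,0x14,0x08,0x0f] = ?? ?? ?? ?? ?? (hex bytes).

[0] 0x0d->0x00 len=8 : 26 d3 d3 a1 6d 1d b6 81
[1] 0x22->0x1b len=5 : ae 30 2f 10 d7
[2] 0x04->0x16 len=6 : 6d 1d b6 81 92 8e
[3] 0x14->0x0f len=4 : 81 10 6d 1d
[4] 0x21->0x11 len=4 : 68 ae 30 2f
[5] 0x02->0x10 len=2 : d3 a1
query mem[0x11]=0xa1, mem[0x18]=0xb6, mem[0x14]=0x2f, mem[0x08]=0x92, mem[0x0f]=0x81

MEM[0x11,0x18,0x14,0x08,0x0f] = a1 b6 2f 92 81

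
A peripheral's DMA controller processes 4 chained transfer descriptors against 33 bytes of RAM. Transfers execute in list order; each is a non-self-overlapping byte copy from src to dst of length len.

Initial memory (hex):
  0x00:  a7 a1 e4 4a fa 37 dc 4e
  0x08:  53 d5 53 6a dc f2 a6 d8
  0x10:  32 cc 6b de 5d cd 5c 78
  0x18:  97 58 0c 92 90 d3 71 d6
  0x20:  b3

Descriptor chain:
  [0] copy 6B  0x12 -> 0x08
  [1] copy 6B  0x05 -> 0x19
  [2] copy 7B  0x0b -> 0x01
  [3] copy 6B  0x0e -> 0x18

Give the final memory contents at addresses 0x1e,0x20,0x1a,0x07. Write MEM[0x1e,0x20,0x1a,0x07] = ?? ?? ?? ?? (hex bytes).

D0: mem[0x08..0x0d] <- [6b de 5d cd 5c 78]
D1: mem[0x19..0x1e] <- [37 dc 4e 6b de 5d]
D2: mem[0x01..0x07] <- [cd 5c 78 a6 d8 32 cc]
D3: mem[0x18..0x1d] <- [a6 d8 32 cc 6b de]
query mem[0x1e]=0x5d, mem[0x20]=0xb3, mem[0x1a]=0x32, mem[0x07]=0xcc

MEM[0x1e,0x20,0x1a,0x07] = 5d b3 32 cc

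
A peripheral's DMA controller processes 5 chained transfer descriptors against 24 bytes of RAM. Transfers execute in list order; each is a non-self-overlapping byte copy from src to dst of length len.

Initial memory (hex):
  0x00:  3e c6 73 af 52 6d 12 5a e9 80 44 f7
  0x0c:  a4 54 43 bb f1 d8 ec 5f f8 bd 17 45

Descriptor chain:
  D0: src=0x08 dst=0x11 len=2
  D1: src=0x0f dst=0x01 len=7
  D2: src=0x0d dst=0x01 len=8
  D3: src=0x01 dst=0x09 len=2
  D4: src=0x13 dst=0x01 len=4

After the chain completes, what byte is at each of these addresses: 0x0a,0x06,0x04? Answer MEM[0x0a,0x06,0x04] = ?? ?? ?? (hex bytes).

MEM[0x0a,0x06,0x04] = 43 80 17

  after D0: wrote 2B at 0x11 = e980
  after D1: wrote 7B at 0x01 = bbf1e9805ff8bd
  after D2: wrote 8B at 0x01 = 5443bbf1e9805ff8
  after D3: wrote 2B at 0x09 = 5443
  after D4: wrote 4B at 0x01 = 5ff8bd17
query mem[0x0a]=0x43, mem[0x06]=0x80, mem[0x04]=0x17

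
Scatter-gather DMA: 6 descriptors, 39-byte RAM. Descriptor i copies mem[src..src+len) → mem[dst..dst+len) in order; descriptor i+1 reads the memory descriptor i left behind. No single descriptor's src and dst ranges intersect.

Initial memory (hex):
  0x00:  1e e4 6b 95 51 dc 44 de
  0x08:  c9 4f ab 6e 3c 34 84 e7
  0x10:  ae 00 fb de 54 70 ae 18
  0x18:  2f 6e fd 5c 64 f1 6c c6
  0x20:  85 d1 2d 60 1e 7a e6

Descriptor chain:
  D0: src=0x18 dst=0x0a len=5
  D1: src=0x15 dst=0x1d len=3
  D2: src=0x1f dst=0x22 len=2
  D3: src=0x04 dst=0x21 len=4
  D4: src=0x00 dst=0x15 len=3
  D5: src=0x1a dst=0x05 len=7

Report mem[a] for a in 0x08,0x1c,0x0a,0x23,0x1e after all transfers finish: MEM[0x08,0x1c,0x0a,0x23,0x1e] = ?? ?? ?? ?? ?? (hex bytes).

[0] 0x18->0x0a len=5 : 2f 6e fd 5c 64
[1] 0x15->0x1d len=3 : 70 ae 18
[2] 0x1f->0x22 len=2 : 18 85
[3] 0x04->0x21 len=4 : 51 dc 44 de
[4] 0x00->0x15 len=3 : 1e e4 6b
[5] 0x1a->0x05 len=7 : fd 5c 64 70 ae 18 85
query mem[0x08]=0x70, mem[0x1c]=0x64, mem[0x0a]=0x18, mem[0x23]=0x44, mem[0x1e]=0xae

MEM[0x08,0x1c,0x0a,0x23,0x1e] = 70 64 18 44 ae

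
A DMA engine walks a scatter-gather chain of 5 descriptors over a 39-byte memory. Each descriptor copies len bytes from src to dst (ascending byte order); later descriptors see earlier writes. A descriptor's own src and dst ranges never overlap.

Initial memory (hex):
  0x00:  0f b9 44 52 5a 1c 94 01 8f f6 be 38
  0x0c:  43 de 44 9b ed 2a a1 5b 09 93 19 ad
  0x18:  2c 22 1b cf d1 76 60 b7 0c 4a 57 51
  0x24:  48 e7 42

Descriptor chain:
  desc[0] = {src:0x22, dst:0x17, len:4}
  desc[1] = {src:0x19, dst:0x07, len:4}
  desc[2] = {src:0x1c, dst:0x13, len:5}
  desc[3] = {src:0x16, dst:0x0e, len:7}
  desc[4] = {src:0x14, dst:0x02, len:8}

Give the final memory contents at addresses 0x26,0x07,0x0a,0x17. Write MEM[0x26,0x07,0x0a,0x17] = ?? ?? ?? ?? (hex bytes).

MEM[0x26,0x07,0x0a,0x17] = 42 48 d1 0c

  after D0: wrote 4B at 0x17 = 575148e7
  after D1: wrote 4B at 0x07 = 48e7cfd1
  after D2: wrote 5B at 0x13 = d17660b70c
  after D3: wrote 7B at 0x0e = b70c5148e7cfd1
  after D4: wrote 8B at 0x02 = d160b70c5148e7cf
query mem[0x26]=0x42, mem[0x07]=0x48, mem[0x0a]=0xd1, mem[0x17]=0x0c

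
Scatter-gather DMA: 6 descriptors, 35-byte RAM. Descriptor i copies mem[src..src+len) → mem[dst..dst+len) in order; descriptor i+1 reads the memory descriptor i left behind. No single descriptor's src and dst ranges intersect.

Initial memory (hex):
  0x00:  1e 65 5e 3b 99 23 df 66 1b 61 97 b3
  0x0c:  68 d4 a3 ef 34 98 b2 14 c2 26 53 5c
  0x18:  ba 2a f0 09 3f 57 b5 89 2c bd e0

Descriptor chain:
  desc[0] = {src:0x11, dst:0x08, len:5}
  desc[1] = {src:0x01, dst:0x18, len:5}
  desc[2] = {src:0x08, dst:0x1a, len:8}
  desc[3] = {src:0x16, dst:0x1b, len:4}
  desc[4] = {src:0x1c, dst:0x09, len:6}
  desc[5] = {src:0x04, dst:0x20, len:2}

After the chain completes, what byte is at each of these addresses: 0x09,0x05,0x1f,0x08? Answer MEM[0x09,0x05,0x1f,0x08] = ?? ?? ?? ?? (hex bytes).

[0] 0x11->0x08 len=5 : 98 b2 14 c2 26
[1] 0x01->0x18 len=5 : 65 5e 3b 99 23
[2] 0x08->0x1a len=8 : 98 b2 14 c2 26 d4 a3 ef
[3] 0x16->0x1b len=4 : 53 5c 65 5e
[4] 0x1c->0x09 len=6 : 5c 65 5e d4 a3 ef
[5] 0x04->0x20 len=2 : 99 23
query mem[0x09]=0x5c, mem[0x05]=0x23, mem[0x1f]=0xd4, mem[0x08]=0x98

MEM[0x09,0x05,0x1f,0x08] = 5c 23 d4 98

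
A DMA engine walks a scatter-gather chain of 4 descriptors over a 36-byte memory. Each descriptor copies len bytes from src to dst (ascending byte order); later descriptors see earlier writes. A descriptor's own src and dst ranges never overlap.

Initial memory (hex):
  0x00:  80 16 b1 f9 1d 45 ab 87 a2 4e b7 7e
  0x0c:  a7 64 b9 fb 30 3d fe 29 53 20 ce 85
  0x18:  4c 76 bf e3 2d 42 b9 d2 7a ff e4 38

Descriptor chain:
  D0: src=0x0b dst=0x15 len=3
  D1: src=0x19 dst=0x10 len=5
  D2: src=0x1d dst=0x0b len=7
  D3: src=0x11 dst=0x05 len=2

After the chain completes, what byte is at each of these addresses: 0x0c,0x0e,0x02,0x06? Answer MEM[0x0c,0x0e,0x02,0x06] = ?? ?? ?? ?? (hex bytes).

D0: mem[0x15..0x17] <- [7e a7 64]
D1: mem[0x10..0x14] <- [76 bf e3 2d 42]
D2: mem[0x0b..0x11] <- [42 b9 d2 7a ff e4 38]
D3: mem[0x05..0x06] <- [38 e3]
query mem[0x0c]=0xb9, mem[0x0e]=0x7a, mem[0x02]=0xb1, mem[0x06]=0xe3

MEM[0x0c,0x0e,0x02,0x06] = b9 7a b1 e3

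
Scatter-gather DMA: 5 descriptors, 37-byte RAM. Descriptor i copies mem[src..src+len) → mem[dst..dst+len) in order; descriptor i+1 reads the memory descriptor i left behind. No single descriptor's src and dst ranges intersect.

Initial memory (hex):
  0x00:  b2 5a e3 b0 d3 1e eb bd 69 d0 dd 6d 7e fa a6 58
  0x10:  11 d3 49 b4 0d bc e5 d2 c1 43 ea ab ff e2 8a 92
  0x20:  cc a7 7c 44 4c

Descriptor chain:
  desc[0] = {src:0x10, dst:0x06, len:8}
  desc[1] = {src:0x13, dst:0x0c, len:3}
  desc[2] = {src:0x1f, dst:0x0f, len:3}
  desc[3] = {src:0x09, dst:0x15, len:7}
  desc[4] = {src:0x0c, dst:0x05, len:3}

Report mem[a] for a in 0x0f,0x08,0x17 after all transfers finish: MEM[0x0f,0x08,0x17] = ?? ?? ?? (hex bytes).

MEM[0x0f,0x08,0x17] = 92 49 bc

[0] 0x10->0x06 len=8 : 11 d3 49 b4 0d bc e5 d2
[1] 0x13->0x0c len=3 : b4 0d bc
[2] 0x1f->0x0f len=3 : 92 cc a7
[3] 0x09->0x15 len=7 : b4 0d bc b4 0d bc 92
[4] 0x0c->0x05 len=3 : b4 0d bc
query mem[0x0f]=0x92, mem[0x08]=0x49, mem[0x17]=0xbc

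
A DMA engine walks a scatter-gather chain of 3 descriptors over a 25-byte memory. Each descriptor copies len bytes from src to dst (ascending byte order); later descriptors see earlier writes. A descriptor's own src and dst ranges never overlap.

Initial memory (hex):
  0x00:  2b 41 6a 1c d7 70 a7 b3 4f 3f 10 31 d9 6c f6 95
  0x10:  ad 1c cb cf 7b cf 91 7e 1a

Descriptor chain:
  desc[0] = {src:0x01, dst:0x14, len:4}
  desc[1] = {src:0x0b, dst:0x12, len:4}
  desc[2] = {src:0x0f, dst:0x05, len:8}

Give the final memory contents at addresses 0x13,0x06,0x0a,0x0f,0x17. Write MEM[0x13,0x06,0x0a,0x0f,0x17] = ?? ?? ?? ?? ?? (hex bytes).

MEM[0x13,0x06,0x0a,0x0f,0x17] = d9 ad 6c 95 d7

[0] 0x01->0x14 len=4 : 41 6a 1c d7
[1] 0x0b->0x12 len=4 : 31 d9 6c f6
[2] 0x0f->0x05 len=8 : 95 ad 1c 31 d9 6c f6 1c
query mem[0x13]=0xd9, mem[0x06]=0xad, mem[0x0a]=0x6c, mem[0x0f]=0x95, mem[0x17]=0xd7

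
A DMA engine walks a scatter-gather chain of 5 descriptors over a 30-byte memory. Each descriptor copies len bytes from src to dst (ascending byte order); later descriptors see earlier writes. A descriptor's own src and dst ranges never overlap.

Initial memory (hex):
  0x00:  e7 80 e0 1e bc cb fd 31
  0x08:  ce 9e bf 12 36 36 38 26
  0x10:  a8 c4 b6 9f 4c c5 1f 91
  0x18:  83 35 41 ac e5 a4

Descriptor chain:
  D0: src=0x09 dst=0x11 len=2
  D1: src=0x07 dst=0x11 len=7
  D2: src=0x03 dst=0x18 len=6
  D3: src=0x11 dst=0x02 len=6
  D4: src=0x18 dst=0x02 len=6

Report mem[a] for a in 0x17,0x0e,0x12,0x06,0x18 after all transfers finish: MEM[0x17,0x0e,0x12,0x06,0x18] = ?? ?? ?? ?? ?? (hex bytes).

MEM[0x17,0x0e,0x12,0x06,0x18] = 36 38 ce 31 1e

[0] 0x09->0x11 len=2 : 9e bf
[1] 0x07->0x11 len=7 : 31 ce 9e bf 12 36 36
[2] 0x03->0x18 len=6 : 1e bc cb fd 31 ce
[3] 0x11->0x02 len=6 : 31 ce 9e bf 12 36
[4] 0x18->0x02 len=6 : 1e bc cb fd 31 ce
query mem[0x17]=0x36, mem[0x0e]=0x38, mem[0x12]=0xce, mem[0x06]=0x31, mem[0x18]=0x1e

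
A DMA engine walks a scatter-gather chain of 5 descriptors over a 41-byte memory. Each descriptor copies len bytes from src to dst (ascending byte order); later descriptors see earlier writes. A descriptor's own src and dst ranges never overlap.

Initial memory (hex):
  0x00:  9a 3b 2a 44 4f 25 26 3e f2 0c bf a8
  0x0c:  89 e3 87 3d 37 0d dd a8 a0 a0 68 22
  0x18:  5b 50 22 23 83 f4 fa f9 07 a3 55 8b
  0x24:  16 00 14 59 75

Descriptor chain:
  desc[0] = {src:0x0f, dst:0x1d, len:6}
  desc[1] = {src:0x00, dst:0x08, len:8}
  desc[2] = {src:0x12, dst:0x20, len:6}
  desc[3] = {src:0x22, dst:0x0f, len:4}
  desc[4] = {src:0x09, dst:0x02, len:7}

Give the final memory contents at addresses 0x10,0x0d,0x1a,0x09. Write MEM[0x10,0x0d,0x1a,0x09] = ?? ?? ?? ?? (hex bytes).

D0: mem[0x1d..0x22] <- [3d 37 0d dd a8 a0]
D1: mem[0x08..0x0f] <- [9a 3b 2a 44 4f 25 26 3e]
D2: mem[0x20..0x25] <- [dd a8 a0 a0 68 22]
D3: mem[0x0f..0x12] <- [a0 a0 68 22]
D4: mem[0x02..0x08] <- [3b 2a 44 4f 25 26 a0]
query mem[0x10]=0xa0, mem[0x0d]=0x25, mem[0x1a]=0x22, mem[0x09]=0x3b

MEM[0x10,0x0d,0x1a,0x09] = a0 25 22 3b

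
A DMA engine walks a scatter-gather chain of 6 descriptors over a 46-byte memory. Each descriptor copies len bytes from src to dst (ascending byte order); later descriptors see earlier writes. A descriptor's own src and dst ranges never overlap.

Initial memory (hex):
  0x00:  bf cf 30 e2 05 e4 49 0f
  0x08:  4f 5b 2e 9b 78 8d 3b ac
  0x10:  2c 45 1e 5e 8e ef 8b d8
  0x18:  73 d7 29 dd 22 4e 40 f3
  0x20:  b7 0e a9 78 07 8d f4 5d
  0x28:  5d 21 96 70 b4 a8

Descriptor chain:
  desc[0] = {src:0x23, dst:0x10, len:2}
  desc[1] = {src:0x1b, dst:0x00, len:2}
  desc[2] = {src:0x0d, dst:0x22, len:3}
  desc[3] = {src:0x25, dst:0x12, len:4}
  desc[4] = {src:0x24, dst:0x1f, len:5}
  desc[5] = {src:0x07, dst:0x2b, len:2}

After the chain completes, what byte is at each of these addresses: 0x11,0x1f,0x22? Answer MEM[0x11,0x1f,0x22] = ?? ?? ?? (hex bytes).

D0: mem[0x10..0x11] <- [78 07]
D1: mem[0x00..0x01] <- [dd 22]
D2: mem[0x22..0x24] <- [8d 3b ac]
D3: mem[0x12..0x15] <- [8d f4 5d 5d]
D4: mem[0x1f..0x23] <- [ac 8d f4 5d 5d]
D5: mem[0x2b..0x2c] <- [0f 4f]
query mem[0x11]=0x07, mem[0x1f]=0xac, mem[0x22]=0x5d

MEM[0x11,0x1f,0x22] = 07 ac 5d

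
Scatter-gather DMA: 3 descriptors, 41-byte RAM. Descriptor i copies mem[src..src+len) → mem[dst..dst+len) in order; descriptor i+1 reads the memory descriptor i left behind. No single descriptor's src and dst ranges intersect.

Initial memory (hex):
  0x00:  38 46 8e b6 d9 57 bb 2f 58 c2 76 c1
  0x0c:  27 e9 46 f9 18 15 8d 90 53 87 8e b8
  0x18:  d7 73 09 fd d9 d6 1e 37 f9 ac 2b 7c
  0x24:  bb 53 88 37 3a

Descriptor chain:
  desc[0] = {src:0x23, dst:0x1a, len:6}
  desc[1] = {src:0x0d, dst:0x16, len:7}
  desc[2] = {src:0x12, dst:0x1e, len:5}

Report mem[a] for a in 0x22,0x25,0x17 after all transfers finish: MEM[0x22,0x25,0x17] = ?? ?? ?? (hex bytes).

MEM[0x22,0x25,0x17] = e9 53 46

D0: mem[0x1a..0x1f] <- [7c bb 53 88 37 3a]
D1: mem[0x16..0x1c] <- [e9 46 f9 18 15 8d 90]
D2: mem[0x1e..0x22] <- [8d 90 53 87 e9]
query mem[0x22]=0xe9, mem[0x25]=0x53, mem[0x17]=0x46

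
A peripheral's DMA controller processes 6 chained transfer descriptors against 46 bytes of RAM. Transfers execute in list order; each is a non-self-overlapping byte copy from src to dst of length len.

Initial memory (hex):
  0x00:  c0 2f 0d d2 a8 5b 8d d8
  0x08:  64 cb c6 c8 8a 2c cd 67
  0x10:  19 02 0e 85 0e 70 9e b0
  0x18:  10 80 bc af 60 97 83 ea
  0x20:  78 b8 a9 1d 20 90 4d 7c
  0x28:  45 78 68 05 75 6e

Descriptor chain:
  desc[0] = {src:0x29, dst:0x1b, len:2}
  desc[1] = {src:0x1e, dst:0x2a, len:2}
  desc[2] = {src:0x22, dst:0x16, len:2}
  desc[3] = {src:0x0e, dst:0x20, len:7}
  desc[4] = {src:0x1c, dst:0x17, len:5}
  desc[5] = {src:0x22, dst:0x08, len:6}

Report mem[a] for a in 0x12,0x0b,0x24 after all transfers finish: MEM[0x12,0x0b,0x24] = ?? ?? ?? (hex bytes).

MEM[0x12,0x0b,0x24] = 0e 85 0e

  after D0: wrote 2B at 0x1b = 7868
  after D1: wrote 2B at 0x2a = 83ea
  after D2: wrote 2B at 0x16 = a91d
  after D3: wrote 7B at 0x20 = cd6719020e850e
  after D4: wrote 5B at 0x17 = 689783eacd
  after D5: wrote 6B at 0x08 = 19020e850e7c
query mem[0x12]=0x0e, mem[0x0b]=0x85, mem[0x24]=0x0e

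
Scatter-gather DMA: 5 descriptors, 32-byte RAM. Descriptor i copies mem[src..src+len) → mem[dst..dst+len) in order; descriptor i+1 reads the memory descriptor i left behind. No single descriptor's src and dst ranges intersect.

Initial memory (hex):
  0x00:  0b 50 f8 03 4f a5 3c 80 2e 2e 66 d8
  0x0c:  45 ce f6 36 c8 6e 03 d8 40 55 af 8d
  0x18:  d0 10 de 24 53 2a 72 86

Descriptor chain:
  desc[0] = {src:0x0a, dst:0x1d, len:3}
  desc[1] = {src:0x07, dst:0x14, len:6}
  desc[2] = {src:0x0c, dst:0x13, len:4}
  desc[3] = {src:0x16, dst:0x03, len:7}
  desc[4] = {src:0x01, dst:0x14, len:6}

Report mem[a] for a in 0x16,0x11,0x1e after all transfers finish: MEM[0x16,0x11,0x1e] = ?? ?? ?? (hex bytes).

MEM[0x16,0x11,0x1e] = 36 6e d8

[0] 0x0a->0x1d len=3 : 66 d8 45
[1] 0x07->0x14 len=6 : 80 2e 2e 66 d8 45
[2] 0x0c->0x13 len=4 : 45 ce f6 36
[3] 0x16->0x03 len=7 : 36 66 d8 45 de 24 53
[4] 0x01->0x14 len=6 : 50 f8 36 66 d8 45
query mem[0x16]=0x36, mem[0x11]=0x6e, mem[0x1e]=0xd8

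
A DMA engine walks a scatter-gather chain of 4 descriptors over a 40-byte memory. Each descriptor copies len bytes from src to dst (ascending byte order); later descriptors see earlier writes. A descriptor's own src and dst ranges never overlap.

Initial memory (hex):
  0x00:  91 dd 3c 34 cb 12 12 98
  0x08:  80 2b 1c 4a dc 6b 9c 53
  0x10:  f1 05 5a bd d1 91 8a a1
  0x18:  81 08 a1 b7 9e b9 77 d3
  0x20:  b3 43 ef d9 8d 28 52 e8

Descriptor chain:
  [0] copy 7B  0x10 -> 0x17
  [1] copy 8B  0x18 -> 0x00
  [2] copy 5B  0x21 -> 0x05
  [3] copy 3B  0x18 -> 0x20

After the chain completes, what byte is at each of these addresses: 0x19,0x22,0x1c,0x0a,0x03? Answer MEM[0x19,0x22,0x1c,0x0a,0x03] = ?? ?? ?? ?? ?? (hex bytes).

MEM[0x19,0x22,0x1c,0x0a,0x03] = 5a bd 91 1c d1

D0: mem[0x17..0x1d] <- [f1 05 5a bd d1 91 8a]
D1: mem[0x00..0x07] <- [05 5a bd d1 91 8a 77 d3]
D2: mem[0x05..0x09] <- [43 ef d9 8d 28]
D3: mem[0x20..0x22] <- [05 5a bd]
query mem[0x19]=0x5a, mem[0x22]=0xbd, mem[0x1c]=0x91, mem[0x0a]=0x1c, mem[0x03]=0xd1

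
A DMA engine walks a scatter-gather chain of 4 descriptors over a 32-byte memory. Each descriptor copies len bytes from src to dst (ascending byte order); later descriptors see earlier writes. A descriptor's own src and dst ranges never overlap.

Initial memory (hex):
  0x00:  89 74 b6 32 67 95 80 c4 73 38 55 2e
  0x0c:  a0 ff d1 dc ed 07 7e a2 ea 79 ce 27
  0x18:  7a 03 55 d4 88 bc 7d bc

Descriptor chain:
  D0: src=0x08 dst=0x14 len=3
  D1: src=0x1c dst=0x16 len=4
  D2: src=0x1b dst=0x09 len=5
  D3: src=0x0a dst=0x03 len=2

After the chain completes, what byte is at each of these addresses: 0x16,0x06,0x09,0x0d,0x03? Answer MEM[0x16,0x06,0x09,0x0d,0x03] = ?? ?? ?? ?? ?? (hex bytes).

MEM[0x16,0x06,0x09,0x0d,0x03] = 88 80 d4 bc 88

[0] 0x08->0x14 len=3 : 73 38 55
[1] 0x1c->0x16 len=4 : 88 bc 7d bc
[2] 0x1b->0x09 len=5 : d4 88 bc 7d bc
[3] 0x0a->0x03 len=2 : 88 bc
query mem[0x16]=0x88, mem[0x06]=0x80, mem[0x09]=0xd4, mem[0x0d]=0xbc, mem[0x03]=0x88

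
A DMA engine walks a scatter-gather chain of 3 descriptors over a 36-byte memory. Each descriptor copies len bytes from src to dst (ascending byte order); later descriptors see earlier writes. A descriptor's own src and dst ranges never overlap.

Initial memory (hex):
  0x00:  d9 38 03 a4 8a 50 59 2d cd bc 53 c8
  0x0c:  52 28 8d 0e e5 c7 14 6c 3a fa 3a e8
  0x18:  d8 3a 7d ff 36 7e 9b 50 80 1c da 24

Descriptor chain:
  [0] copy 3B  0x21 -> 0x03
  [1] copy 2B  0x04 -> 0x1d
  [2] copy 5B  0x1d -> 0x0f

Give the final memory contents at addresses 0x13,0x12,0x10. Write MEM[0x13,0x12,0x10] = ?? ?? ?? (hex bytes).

MEM[0x13,0x12,0x10] = 1c 80 24

[0] 0x21->0x03 len=3 : 1c da 24
[1] 0x04->0x1d len=2 : da 24
[2] 0x1d->0x0f len=5 : da 24 50 80 1c
query mem[0x13]=0x1c, mem[0x12]=0x80, mem[0x10]=0x24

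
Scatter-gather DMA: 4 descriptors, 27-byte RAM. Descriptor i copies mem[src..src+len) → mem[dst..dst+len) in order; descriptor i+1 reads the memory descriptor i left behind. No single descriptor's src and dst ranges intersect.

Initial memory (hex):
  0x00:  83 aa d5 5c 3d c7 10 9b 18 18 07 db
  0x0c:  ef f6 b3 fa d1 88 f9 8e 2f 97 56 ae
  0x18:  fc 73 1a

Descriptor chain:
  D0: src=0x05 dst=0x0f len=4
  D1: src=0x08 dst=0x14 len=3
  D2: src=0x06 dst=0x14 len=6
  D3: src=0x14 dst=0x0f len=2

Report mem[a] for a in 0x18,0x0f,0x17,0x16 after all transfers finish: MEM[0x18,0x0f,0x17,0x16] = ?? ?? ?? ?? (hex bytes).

MEM[0x18,0x0f,0x17,0x16] = 07 10 18 18

  after D0: wrote 4B at 0x0f = c7109b18
  after D1: wrote 3B at 0x14 = 181807
  after D2: wrote 6B at 0x14 = 109b181807db
  after D3: wrote 2B at 0x0f = 109b
query mem[0x18]=0x07, mem[0x0f]=0x10, mem[0x17]=0x18, mem[0x16]=0x18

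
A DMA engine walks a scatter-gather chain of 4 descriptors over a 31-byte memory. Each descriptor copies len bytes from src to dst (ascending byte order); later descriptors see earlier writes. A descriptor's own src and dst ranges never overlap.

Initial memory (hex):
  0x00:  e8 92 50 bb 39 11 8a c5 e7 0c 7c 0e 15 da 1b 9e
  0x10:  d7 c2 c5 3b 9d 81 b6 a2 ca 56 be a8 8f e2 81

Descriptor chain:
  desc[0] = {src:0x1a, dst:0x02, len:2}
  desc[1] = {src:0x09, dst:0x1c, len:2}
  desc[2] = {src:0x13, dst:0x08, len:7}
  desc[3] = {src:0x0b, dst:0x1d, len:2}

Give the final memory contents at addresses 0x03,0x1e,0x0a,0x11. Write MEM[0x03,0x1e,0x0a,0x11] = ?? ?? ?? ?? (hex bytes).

MEM[0x03,0x1e,0x0a,0x11] = a8 a2 81 c2

  after D0: wrote 2B at 0x02 = bea8
  after D1: wrote 2B at 0x1c = 0c7c
  after D2: wrote 7B at 0x08 = 3b9d81b6a2ca56
  after D3: wrote 2B at 0x1d = b6a2
query mem[0x03]=0xa8, mem[0x1e]=0xa2, mem[0x0a]=0x81, mem[0x11]=0xc2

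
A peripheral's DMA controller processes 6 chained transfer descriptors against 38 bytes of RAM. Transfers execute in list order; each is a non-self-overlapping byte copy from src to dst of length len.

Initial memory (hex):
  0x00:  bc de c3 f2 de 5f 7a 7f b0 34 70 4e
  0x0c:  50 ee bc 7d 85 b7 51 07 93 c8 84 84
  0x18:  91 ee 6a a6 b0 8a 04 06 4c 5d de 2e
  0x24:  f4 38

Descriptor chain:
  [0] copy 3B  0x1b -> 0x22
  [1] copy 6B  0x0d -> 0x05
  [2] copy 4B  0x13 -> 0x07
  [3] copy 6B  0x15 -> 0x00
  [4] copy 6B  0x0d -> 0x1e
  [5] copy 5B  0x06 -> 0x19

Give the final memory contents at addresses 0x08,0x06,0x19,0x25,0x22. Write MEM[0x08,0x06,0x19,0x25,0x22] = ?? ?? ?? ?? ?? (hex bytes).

MEM[0x08,0x06,0x19,0x25,0x22] = 93 bc bc 38 b7

#0 dst[0x22+3] := {0xa6,0xb0,0x8a}
#1 dst[0x05+6] := {0xee,0xbc,0x7d,0x85,0xb7,0x51}
#2 dst[0x07+4] := {0x07,0x93,0xc8,0x84}
#3 dst[0x00+6] := {0xc8,0x84,0x84,0x91,0xee,0x6a}
#4 dst[0x1e+6] := {0xee,0xbc,0x7d,0x85,0xb7,0x51}
#5 dst[0x19+5] := {0xbc,0x07,0x93,0xc8,0x84}
query mem[0x08]=0x93, mem[0x06]=0xbc, mem[0x19]=0xbc, mem[0x25]=0x38, mem[0x22]=0xb7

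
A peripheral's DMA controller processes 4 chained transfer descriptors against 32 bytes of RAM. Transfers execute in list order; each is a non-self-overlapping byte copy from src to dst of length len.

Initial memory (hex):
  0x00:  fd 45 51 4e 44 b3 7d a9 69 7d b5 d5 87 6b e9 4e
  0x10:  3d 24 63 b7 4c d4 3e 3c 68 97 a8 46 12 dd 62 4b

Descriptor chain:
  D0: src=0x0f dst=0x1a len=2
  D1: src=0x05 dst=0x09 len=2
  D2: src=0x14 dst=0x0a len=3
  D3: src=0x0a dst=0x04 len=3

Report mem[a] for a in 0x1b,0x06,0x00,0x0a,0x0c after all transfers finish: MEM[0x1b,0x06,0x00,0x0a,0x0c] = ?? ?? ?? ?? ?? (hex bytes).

#0 dst[0x1a+2] := {0x4e,0x3d}
#1 dst[0x09+2] := {0xb3,0x7d}
#2 dst[0x0a+3] := {0x4c,0xd4,0x3e}
#3 dst[0x04+3] := {0x4c,0xd4,0x3e}
query mem[0x1b]=0x3d, mem[0x06]=0x3e, mem[0x00]=0xfd, mem[0x0a]=0x4c, mem[0x0c]=0x3e

MEM[0x1b,0x06,0x00,0x0a,0x0c] = 3d 3e fd 4c 3e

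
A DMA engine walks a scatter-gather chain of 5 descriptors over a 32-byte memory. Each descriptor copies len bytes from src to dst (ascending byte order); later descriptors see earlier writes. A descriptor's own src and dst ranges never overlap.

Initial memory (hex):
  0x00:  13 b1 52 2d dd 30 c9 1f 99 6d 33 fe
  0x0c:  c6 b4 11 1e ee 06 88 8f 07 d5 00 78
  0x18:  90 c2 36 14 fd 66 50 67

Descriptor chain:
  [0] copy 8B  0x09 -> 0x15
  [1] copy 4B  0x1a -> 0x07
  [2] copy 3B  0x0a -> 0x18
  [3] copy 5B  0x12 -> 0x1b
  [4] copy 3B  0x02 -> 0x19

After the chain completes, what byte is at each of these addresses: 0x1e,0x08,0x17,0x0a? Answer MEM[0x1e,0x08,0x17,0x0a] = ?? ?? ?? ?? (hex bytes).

MEM[0x1e,0x08,0x17,0x0a] = 6d 1e fe 66

  after D0: wrote 8B at 0x15 = 6d33fec6b4111eee
  after D1: wrote 4B at 0x07 = 111eee66
  after D2: wrote 3B at 0x18 = 66fec6
  after D3: wrote 5B at 0x1b = 888f076d33
  after D4: wrote 3B at 0x19 = 522ddd
query mem[0x1e]=0x6d, mem[0x08]=0x1e, mem[0x17]=0xfe, mem[0x0a]=0x66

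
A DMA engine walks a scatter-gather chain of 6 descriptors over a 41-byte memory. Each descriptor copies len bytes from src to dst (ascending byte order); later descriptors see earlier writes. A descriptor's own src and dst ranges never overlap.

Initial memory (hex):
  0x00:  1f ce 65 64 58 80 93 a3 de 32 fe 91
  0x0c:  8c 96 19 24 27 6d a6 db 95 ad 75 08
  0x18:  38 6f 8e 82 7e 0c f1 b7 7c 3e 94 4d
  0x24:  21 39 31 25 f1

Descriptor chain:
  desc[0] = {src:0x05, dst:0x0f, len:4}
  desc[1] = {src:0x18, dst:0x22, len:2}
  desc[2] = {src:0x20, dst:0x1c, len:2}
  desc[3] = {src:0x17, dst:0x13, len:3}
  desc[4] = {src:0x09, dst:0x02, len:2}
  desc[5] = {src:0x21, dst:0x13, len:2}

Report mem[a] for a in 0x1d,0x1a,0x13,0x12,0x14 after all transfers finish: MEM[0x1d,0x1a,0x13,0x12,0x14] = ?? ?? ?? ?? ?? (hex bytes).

MEM[0x1d,0x1a,0x13,0x12,0x14] = 3e 8e 3e de 38

#0 dst[0x0f+4] := {0x80,0x93,0xa3,0xde}
#1 dst[0x22+2] := {0x38,0x6f}
#2 dst[0x1c+2] := {0x7c,0x3e}
#3 dst[0x13+3] := {0x08,0x38,0x6f}
#4 dst[0x02+2] := {0x32,0xfe}
#5 dst[0x13+2] := {0x3e,0x38}
query mem[0x1d]=0x3e, mem[0x1a]=0x8e, mem[0x13]=0x3e, mem[0x12]=0xde, mem[0x14]=0x38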